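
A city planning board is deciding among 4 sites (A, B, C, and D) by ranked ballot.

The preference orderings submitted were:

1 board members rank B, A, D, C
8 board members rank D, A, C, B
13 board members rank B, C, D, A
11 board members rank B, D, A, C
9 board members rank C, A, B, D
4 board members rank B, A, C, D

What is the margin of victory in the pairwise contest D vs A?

18

Ballots ranking D above A: 8+13+11 = 32.
Ballots ranking A above D: 1+9+4 = 14.
D wins 32–14, a margin of 18.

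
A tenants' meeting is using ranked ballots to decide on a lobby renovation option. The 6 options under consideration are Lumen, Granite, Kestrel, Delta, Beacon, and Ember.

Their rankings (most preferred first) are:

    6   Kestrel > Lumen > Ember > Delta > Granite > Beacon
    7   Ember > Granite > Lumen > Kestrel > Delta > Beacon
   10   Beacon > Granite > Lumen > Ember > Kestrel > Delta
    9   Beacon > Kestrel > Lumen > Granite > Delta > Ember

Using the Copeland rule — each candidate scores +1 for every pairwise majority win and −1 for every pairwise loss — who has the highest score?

Pairwise results:
  Lumen vs Granite: Granite wins 17–15.
  Lumen vs Kestrel: Lumen wins 17–15.
  Lumen vs Delta: Lumen wins 32–0.
  Lumen vs Beacon: Beacon wins 19–13.
  Lumen vs Ember: Lumen wins 25–7.
  Granite vs Kestrel: Granite wins 17–15.
  Granite vs Delta: Granite wins 26–6.
  Granite vs Beacon: Beacon wins 19–13.
  Granite vs Ember: Granite wins 19–13.
  Kestrel vs Delta: Kestrel wins 32–0.
  Kestrel vs Beacon: Beacon wins 19–13.
  Kestrel vs Ember: Ember wins 17–15.
  Delta vs Beacon: Beacon wins 19–13.
  Delta vs Ember: Ember wins 23–9.
  Beacon vs Ember: Beacon wins 19–13.
Copeland scores (wins − losses):
  Lumen: 3 − 2 = 1
  Granite: 4 − 1 = 3
  Kestrel: 1 − 4 = -3
  Delta: 0 − 5 = -5
  Beacon: 5 − 0 = 5
  Ember: 2 − 3 = -1
Beacon has the best Copeland score.

Beacon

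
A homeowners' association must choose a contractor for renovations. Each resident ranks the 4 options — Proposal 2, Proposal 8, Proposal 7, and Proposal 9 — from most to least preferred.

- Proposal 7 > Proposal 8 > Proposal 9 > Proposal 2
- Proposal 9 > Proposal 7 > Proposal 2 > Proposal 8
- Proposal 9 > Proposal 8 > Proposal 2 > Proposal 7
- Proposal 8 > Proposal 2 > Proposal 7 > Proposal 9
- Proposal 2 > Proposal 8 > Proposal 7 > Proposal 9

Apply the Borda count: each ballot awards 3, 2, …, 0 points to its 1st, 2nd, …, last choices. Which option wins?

Borda scores:
  Proposal 2: 0 + 1 + 1 + 2 + 3 = 7
  Proposal 8: 2 + 0 + 2 + 3 + 2 = 9
  Proposal 7: 3 + 2 + 0 + 1 + 1 = 7
  Proposal 9: 1 + 3 + 3 + 0 + 0 = 7
Proposal 8 has the highest total.

Proposal 8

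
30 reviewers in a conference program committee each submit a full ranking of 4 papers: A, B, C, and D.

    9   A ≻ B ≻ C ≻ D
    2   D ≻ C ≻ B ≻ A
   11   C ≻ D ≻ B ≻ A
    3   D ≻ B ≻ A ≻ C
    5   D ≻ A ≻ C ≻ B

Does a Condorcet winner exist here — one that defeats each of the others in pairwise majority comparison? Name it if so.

There is no Condorcet winner

Head-to-head results (30 voters total):
A vs B: B wins 16–14.
A vs C: A wins 17–13.
A vs D: D wins 21–9.
B vs C: C wins 18–12.
B vs D: D wins 21–9.
C vs D: C wins 20–10.
No candidate beats all others: A beats C beats B beats A, a majority cycle.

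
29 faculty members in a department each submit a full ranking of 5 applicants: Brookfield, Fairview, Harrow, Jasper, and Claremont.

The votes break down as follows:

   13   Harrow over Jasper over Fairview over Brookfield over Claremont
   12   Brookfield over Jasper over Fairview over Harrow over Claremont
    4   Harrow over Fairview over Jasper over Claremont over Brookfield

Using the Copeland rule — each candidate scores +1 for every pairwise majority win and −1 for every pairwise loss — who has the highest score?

Pairwise results:
  Brookfield vs Fairview: Fairview wins 17–12.
  Brookfield vs Harrow: Harrow wins 17–12.
  Brookfield vs Jasper: Jasper wins 17–12.
  Brookfield vs Claremont: Brookfield wins 25–4.
  Fairview vs Harrow: Harrow wins 17–12.
  Fairview vs Jasper: Jasper wins 25–4.
  Fairview vs Claremont: Fairview wins 29–0.
  Harrow vs Jasper: Harrow wins 17–12.
  Harrow vs Claremont: Harrow wins 29–0.
  Jasper vs Claremont: Jasper wins 29–0.
Copeland scores (wins − losses):
  Brookfield: 1 − 3 = -2
  Fairview: 2 − 2 = 0
  Harrow: 4 − 0 = 4
  Jasper: 3 − 1 = 2
  Claremont: 0 − 4 = -4
Harrow has the best Copeland score.

Harrow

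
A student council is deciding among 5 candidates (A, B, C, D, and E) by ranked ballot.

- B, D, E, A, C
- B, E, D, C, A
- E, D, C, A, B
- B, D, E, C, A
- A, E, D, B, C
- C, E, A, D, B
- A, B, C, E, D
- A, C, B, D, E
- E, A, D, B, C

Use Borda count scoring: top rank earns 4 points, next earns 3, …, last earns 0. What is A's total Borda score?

19

Borda scores:
  A: 1 + 0 + 1 + 0 + 4 + 2 + 4 + 4 + 3 = 19
  B: 4 + 4 + 0 + 4 + 1 + 0 + 3 + 2 + 1 = 19
  C: 0 + 1 + 2 + 1 + 0 + 4 + 2 + 3 + 0 = 13
  D: 3 + 2 + 3 + 3 + 2 + 1 + 0 + 1 + 2 = 17
  E: 2 + 3 + 4 + 2 + 3 + 3 + 1 + 0 + 4 = 22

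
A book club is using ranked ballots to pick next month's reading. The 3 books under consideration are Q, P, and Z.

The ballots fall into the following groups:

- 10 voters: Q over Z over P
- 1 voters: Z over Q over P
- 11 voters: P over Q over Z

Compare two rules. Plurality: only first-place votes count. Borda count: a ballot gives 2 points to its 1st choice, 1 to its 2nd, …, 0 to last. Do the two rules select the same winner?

No

Plurality first-place counts: Q 10, P 11, Z 1 → P.
Borda totals: Q 32, P 22, Z 12 → Q.
The two rules disagree: plurality picks P, Borda picks Q.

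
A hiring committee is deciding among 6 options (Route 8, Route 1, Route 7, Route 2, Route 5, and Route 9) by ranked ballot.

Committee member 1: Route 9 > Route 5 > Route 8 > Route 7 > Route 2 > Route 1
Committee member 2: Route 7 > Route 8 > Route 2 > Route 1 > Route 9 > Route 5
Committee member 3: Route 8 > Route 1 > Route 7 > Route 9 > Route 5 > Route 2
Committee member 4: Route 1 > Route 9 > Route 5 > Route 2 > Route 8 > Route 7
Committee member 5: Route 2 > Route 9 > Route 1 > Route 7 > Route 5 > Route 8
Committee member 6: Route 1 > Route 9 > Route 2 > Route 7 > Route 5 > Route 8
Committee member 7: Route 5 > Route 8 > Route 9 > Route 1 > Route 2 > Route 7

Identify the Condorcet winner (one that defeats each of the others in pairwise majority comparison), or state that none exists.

Head-to-head results (7 voters total):
Route 8 vs Route 1: Route 8 wins 4–3.
Route 8 vs Route 7: Route 8 wins 4–3.
Route 8 vs Route 2: Route 8 wins 4–3.
Route 8 vs Route 5: Route 5 wins 5–2.
Route 8 vs Route 9: Route 9 wins 4–3.
Route 1 vs Route 7: Route 1 wins 5–2.
Route 1 vs Route 2: Route 1 wins 4–3.
Route 1 vs Route 5: Route 1 wins 5–2.
Route 1 vs Route 9: Route 1 wins 4–3.
Route 7 vs Route 2: Route 2 wins 4–3.
Route 7 vs Route 5: Route 7 wins 4–3.
Route 7 vs Route 9: Route 9 wins 5–2.
Route 2 vs Route 5: Route 5 wins 4–3.
Route 2 vs Route 9: Route 9 wins 5–2.
Route 5 vs Route 9: Route 9 wins 6–1.
No candidate beats all others: Route 8 beats Route 1 beats Route 5 beats Route 8, a majority cycle.

None — there is no Condorcet winner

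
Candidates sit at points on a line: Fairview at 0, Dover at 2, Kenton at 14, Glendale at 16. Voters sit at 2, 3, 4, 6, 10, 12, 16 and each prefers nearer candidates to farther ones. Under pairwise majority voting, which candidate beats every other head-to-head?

With single-peaked preferences on a line, the Condorcet winner is the candidate closest to the median voter.
The median voter (position 6) is closest to Dover at 2.
Check: Dover vs Fairview — voters closer to Dover: 7 of 7.

Dover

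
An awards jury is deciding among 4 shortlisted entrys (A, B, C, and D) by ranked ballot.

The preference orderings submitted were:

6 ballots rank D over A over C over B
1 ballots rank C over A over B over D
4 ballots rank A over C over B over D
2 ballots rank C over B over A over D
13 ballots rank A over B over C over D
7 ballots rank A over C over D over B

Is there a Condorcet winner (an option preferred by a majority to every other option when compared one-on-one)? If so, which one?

Head-to-head results (33 voters total):
A vs B: A wins 31–2.
A vs C: A wins 30–3.
A vs D: A wins 27–6.
B vs C: C wins 20–13.
B vs D: B wins 20–13.
C vs D: C wins 27–6.
A beats each rival — B (31–2), C (30–3), D (27–6) — so A is the Condorcet winner.

A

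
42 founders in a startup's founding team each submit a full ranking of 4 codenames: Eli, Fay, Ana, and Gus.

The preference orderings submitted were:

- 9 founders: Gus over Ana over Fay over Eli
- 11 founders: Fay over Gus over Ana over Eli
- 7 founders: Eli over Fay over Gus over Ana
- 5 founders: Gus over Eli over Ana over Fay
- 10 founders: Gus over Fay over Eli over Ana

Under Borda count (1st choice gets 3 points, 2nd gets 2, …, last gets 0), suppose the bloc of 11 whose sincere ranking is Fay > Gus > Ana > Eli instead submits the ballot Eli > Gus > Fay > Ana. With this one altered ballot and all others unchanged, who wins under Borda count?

Gus

Borda totals with the altered ballot: Eli 74, Fay 54, Ana 23, Gus 101.
The winner is unchanged: still Gus.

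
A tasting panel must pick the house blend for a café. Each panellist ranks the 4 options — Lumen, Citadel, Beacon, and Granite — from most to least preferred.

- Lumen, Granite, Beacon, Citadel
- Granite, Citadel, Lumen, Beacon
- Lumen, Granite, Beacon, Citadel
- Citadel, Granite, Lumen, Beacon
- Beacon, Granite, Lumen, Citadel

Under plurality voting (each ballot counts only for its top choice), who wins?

First-place vote totals:
  Lumen: 2
  Citadel: 1
  Beacon: 1
  Granite: 1
Lumen has the most first-place votes.

Lumen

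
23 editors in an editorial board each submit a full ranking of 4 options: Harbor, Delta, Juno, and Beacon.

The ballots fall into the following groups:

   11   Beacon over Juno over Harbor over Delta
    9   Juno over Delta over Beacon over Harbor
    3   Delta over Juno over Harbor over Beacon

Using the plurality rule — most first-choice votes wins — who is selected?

First-place vote totals:
  Harbor: 0
  Delta: 3
  Juno: 9
  Beacon: 11
Beacon has the most first-place votes.

Beacon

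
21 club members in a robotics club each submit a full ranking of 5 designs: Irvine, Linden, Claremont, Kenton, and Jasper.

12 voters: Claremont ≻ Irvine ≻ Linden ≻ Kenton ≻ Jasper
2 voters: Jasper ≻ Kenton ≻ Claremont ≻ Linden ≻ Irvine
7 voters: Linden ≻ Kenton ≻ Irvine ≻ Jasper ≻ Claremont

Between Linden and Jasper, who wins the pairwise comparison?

Linden

Ballots ranking Linden above Jasper: 12+7 = 19.
Ballots ranking Jasper above Linden: 2.
Linden wins the head-to-head, 19–2.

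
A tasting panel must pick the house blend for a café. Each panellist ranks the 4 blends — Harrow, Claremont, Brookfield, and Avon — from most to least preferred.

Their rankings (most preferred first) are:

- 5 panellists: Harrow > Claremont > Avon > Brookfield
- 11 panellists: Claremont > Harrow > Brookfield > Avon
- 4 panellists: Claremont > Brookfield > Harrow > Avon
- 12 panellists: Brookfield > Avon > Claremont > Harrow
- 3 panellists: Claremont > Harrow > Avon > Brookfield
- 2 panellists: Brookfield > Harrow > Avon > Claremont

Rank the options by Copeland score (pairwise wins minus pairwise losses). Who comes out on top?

Claremont

Pairwise results:
  Harrow vs Claremont: Claremont wins 30–7.
  Harrow vs Brookfield: Harrow wins 19–18.
  Harrow vs Avon: Harrow wins 25–12.
  Claremont vs Brookfield: Claremont wins 23–14.
  Claremont vs Avon: Claremont wins 23–14.
  Brookfield vs Avon: Brookfield wins 29–8.
Copeland scores (wins − losses):
  Harrow: 2 − 1 = 1
  Claremont: 3 − 0 = 3
  Brookfield: 1 − 2 = -1
  Avon: 0 − 3 = -3
Claremont has the best Copeland score.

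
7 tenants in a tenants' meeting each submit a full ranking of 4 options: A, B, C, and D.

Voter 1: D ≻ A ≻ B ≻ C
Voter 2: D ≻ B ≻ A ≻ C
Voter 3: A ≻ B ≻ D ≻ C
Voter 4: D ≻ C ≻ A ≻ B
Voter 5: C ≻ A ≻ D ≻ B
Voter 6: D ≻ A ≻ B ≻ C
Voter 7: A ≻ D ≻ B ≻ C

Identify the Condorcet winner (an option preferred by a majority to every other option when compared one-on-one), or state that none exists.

Head-to-head results (7 voters total):
A vs B: A wins 6–1.
A vs C: A wins 5–2.
A vs D: D wins 4–3.
B vs C: B wins 5–2.
B vs D: D wins 6–1.
C vs D: D wins 6–1.
D beats each rival — A (4–3), B (6–1), C (6–1) — so D is the Condorcet winner.

D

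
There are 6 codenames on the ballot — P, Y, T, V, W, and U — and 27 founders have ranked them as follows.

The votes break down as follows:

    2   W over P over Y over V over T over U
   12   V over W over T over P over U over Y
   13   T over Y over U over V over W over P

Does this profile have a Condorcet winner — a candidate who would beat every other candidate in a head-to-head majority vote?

No

Head-to-head results (27 voters total):
P vs Y: P wins 14–13.
P vs T: T wins 25–2.
P vs V: V wins 25–2.
P vs W: W wins 27–0.
P vs U: P wins 14–13.
Y vs T: T wins 25–2.
Y vs V: Y wins 15–12.
Y vs W: W wins 14–13.
Y vs U: Y wins 15–12.
T vs V: V wins 14–13.
T vs W: W wins 14–13.
T vs U: T wins 27–0.
V vs W: V wins 25–2.
V vs U: V wins 14–13.
W vs U: W wins 14–13.
No candidate beats all others: P beats Y beats V beats P, a majority cycle.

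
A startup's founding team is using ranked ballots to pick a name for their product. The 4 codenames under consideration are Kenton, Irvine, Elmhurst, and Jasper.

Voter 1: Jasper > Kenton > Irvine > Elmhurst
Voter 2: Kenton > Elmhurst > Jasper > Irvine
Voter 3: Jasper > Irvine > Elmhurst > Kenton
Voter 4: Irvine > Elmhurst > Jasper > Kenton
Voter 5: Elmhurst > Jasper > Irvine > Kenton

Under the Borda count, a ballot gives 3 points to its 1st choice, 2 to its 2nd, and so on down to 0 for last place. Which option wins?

Borda scores:
  Kenton: 2 + 3 + 0 + 0 + 0 = 5
  Irvine: 1 + 0 + 2 + 3 + 1 = 7
  Elmhurst: 0 + 2 + 1 + 2 + 3 = 8
  Jasper: 3 + 1 + 3 + 1 + 2 = 10
Jasper has the highest total.

Jasper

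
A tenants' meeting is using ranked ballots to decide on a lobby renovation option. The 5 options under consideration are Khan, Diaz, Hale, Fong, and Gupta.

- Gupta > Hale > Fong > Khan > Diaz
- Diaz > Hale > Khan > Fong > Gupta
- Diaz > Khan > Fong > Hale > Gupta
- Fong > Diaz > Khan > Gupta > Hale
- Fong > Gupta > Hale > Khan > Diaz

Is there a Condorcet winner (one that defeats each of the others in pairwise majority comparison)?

Head-to-head results (5 voters total):
Khan vs Diaz: Diaz wins 3–2.
Khan vs Hale: Hale wins 3–2.
Khan vs Fong: Fong wins 3–2.
Khan vs Gupta: Khan wins 3–2.
Diaz vs Hale: Diaz wins 3–2.
Diaz vs Fong: Fong wins 3–2.
Diaz vs Gupta: Diaz wins 3–2.
Hale vs Fong: Fong wins 3–2.
Hale vs Gupta: Gupta wins 3–2.
Fong vs Gupta: Fong wins 4–1.
Fong beats each rival — Khan (3–2), Diaz (3–2), Hale (3–2), Gupta (4–1) — so Fong is the Condorcet winner.

Yes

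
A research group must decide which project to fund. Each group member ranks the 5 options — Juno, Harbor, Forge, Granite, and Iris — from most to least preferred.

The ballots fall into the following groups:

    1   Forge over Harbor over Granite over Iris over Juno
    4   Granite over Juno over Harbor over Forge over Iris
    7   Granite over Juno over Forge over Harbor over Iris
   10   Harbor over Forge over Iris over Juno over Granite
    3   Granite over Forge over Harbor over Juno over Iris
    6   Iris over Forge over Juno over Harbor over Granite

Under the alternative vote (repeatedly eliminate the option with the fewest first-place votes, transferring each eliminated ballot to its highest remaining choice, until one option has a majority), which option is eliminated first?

Round 1: Granite 14, Harbor 10, Iris 6, Forge 1, Juno 0. Juno has the fewest and is eliminated.
Round 2: Granite 14, Harbor 10, Iris 6, Forge 1. Forge has the fewest and is eliminated.
Round 3: Granite 14, Harbor 11, Iris 6. Iris has the fewest and is eliminated.
Round 4: Harbor 17, Granite 14. Harbor has a majority.

Juno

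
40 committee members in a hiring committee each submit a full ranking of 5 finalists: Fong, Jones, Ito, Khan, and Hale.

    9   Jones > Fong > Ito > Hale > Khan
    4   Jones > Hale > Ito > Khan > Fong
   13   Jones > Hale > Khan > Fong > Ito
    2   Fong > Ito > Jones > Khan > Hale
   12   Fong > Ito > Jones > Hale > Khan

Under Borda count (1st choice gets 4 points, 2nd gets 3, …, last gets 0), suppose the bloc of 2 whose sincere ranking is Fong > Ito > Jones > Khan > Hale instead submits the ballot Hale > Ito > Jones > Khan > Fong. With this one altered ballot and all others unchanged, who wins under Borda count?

Borda totals with the altered ballot: Fong 88, Jones 132, Ito 68, Khan 32, Hale 80.
The winner is unchanged: still Jones.

Jones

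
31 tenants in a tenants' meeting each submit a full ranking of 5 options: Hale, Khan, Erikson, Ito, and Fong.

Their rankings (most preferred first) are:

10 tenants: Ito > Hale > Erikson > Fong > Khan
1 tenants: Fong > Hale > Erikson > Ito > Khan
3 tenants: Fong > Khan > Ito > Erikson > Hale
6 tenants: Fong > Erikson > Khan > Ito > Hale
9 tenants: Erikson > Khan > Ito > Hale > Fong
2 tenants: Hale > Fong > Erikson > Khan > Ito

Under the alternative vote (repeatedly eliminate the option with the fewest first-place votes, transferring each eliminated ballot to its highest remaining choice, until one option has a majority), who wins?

Round 1: Ito 10, Fong 10, Erikson 9, Hale 2, Khan 0. Khan has the fewest and is eliminated.
Round 2: Ito 10, Fong 10, Erikson 9, Hale 2. Hale has the fewest and is eliminated.
Round 3: Fong 12, Ito 10, Erikson 9. Erikson has the fewest and is eliminated.
Round 4: Ito 19, Fong 12. Ito has a majority.

Ito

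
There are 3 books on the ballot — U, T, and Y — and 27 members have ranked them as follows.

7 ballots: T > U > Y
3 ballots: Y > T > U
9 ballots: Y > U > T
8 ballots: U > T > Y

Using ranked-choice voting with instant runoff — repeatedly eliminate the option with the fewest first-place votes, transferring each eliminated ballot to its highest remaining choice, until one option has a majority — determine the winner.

Round 1: Y 12, U 8, T 7. T has the fewest and is eliminated.
Round 2: U 15, Y 12. U has a majority.

U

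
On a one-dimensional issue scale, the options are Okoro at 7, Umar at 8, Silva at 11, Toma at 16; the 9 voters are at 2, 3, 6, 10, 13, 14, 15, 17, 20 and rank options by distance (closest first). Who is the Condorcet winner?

Silva

With single-peaked preferences on a line, the Condorcet winner is the candidate closest to the median voter.
The median voter (position 13) is closest to Silva at 11.
Check: Silva vs Okoro — voters closer to Silva: 6 of 9.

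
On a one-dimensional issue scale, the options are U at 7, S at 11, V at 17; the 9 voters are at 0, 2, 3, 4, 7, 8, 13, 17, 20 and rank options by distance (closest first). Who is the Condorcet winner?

With single-peaked preferences on a line, the Condorcet winner is the candidate closest to the median voter.
The median voter (position 7) is closest to U at 7.
Check: U vs S — voters closer to U: 6 of 9.

U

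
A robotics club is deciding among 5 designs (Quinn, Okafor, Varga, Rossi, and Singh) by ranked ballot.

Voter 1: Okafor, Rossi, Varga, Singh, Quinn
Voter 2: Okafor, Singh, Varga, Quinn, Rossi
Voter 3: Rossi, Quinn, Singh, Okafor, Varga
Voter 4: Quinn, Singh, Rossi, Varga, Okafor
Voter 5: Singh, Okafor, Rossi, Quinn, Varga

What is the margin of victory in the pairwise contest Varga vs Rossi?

Ballots ranking Varga above Rossi: 1.
Ballots ranking Rossi above Varga: 4.
Rossi wins 4–1, a margin of 3.

3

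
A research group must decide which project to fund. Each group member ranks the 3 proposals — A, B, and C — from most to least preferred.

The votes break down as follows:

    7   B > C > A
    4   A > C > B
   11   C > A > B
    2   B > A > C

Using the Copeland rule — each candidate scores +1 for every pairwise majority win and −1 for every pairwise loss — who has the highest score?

C

Pairwise results:
  A vs B: A wins 15–9.
  A vs C: C wins 18–6.
  B vs C: C wins 15–9.
Copeland scores (wins − losses):
  A: 1 − 1 = 0
  B: 0 − 2 = -2
  C: 2 − 0 = 2
C has the best Copeland score.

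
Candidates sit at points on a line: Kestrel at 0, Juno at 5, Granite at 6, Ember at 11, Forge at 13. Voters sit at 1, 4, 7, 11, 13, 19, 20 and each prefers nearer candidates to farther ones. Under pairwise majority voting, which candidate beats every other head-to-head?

With single-peaked preferences on a line, the Condorcet winner is the candidate closest to the median voter.
The median voter (position 11) is closest to Ember at 11.
Check: Ember vs Granite — voters closer to Ember: 4 of 7.

Ember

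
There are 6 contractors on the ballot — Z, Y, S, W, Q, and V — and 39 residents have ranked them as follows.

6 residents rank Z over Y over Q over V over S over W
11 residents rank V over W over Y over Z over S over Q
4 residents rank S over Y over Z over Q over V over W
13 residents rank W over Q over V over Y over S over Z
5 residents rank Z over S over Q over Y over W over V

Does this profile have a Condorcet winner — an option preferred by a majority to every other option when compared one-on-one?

Head-to-head results (39 voters total):
Z vs Y: Y wins 28–11.
Z vs S: Z wins 22–17.
Z vs W: W wins 24–15.
Z vs Q: Z wins 26–13.
Z vs V: V wins 24–15.
Y vs S: Y wins 30–9.
Y vs W: W wins 24–15.
Y vs Q: Y wins 21–18.
Y vs V: V wins 24–15.
S vs W: W wins 24–15.
S vs Q: S wins 20–19.
S vs V: V wins 30–9.
W vs Q: W wins 24–15.
W vs V: V wins 21–18.
Q vs V: Q wins 28–11.
No candidate beats all others: Z beats Q beats V beats Z, a majority cycle.

No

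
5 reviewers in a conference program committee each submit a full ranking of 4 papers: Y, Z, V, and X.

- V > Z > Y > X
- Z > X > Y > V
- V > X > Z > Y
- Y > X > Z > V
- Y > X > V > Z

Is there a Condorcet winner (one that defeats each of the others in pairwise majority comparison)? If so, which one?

There is no Condorcet winner

Head-to-head results (5 voters total):
Y vs Z: Z wins 3–2.
Y vs V: Y wins 3–2.
Y vs X: Y wins 3–2.
Z vs V: V wins 3–2.
Z vs X: X wins 3–2.
V vs X: X wins 3–2.
No candidate beats all others: Y beats V beats Z beats Y, a majority cycle.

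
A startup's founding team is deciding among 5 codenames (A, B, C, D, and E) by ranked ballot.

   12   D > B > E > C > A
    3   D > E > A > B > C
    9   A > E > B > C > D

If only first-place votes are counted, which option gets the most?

D

First-place vote totals:
  A: 9
  B: 0
  C: 0
  D: 15
  E: 0
D has the most first-place votes.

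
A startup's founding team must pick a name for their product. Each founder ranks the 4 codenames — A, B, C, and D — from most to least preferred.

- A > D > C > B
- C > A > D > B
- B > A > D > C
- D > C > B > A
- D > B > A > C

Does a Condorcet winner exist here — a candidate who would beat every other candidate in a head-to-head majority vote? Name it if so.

No Condorcet winner

Head-to-head results (5 voters total):
A vs B: B wins 3–2.
A vs C: A wins 3–2.
A vs D: A wins 3–2.
B vs C: C wins 3–2.
B vs D: D wins 4–1.
C vs D: D wins 4–1.
No candidate beats all others: A beats C beats B beats A, a majority cycle.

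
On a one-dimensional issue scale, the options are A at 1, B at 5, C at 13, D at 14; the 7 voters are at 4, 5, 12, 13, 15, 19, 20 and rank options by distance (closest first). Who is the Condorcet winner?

C

With single-peaked preferences on a line, the Condorcet winner is the candidate closest to the median voter.
The median voter (position 13) is closest to C at 13.
Check: C vs B — voters closer to C: 5 of 7.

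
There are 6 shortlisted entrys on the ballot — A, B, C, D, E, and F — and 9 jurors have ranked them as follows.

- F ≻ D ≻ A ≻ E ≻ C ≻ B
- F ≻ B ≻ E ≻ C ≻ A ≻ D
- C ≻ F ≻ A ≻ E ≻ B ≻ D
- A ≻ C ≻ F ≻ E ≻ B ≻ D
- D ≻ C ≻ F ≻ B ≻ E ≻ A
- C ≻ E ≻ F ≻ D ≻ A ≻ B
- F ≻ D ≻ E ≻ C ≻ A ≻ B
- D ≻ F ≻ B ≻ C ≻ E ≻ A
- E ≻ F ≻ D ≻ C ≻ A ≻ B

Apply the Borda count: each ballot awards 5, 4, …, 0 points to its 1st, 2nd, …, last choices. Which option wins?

Borda scores:
  A: 3 + 1 + 3 + 5 + 0 + 1 + 1 + 0 + 1 = 15
  B: 0 + 4 + 1 + 1 + 2 + 0 + 0 + 3 + 0 = 11
  C: 1 + 2 + 5 + 4 + 4 + 5 + 2 + 2 + 2 = 27
  D: 4 + 0 + 0 + 0 + 5 + 2 + 4 + 5 + 3 = 23
  E: 2 + 3 + 2 + 2 + 1 + 4 + 3 + 1 + 5 = 23
  F: 5 + 5 + 4 + 3 + 3 + 3 + 5 + 4 + 4 = 36
F has the highest total.

F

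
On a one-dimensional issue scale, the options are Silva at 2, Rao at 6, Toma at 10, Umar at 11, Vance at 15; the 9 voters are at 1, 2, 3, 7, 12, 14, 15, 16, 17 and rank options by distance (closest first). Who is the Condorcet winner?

With single-peaked preferences on a line, the Condorcet winner is the candidate closest to the median voter.
The median voter (position 12) is closest to Umar at 11.
Check: Umar vs Toma — voters closer to Umar: 5 of 9.

Umar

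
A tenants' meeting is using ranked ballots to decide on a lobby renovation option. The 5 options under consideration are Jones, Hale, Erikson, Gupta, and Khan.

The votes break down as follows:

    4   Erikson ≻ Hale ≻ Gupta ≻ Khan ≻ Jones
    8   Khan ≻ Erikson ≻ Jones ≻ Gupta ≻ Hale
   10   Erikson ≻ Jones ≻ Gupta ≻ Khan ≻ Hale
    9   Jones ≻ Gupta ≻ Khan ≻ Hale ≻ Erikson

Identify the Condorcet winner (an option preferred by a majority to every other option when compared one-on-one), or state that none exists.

Head-to-head results (31 voters total):
Jones vs Hale: Jones wins 27–4.
Jones vs Erikson: Erikson wins 22–9.
Jones vs Gupta: Jones wins 27–4.
Jones vs Khan: Jones wins 19–12.
Hale vs Erikson: Erikson wins 22–9.
Hale vs Gupta: Gupta wins 27–4.
Hale vs Khan: Khan wins 27–4.
Erikson vs Gupta: Erikson wins 22–9.
Erikson vs Khan: Khan wins 17–14.
Gupta vs Khan: Gupta wins 23–8.
No candidate beats all others: Jones beats Khan beats Erikson beats Jones, a majority cycle.

There is no Condorcet winner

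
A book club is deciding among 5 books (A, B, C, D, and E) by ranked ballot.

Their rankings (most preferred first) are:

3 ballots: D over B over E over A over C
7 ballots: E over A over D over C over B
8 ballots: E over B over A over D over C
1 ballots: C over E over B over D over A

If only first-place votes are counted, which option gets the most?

E

First-place vote totals:
  A: 0
  B: 0
  C: 1
  D: 3
  E: 15
E has the most first-place votes.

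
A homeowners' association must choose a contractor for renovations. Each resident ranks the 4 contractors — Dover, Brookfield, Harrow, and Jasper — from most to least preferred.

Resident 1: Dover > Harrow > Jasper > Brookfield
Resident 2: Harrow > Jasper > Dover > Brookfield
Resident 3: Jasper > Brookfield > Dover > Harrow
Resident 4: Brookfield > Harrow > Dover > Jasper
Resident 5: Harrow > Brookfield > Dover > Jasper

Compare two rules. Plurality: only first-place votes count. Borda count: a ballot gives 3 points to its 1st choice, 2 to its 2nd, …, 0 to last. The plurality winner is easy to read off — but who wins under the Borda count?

Harrow

Plurality first-place counts: Dover 1, Brookfield 1, Harrow 2, Jasper 1 → Harrow.
Borda totals: Dover 7, Brookfield 7, Harrow 10, Jasper 6 → Harrow.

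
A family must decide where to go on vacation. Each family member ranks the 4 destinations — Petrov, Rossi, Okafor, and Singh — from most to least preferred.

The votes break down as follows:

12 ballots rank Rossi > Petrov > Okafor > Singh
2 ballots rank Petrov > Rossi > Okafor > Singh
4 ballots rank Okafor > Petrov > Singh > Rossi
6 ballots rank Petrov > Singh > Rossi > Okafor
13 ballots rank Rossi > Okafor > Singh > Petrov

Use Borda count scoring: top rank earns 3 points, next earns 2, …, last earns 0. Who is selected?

Borda scores:
  Petrov: 12·2 + 2·3 + 4·2 + 6·3 + 13·0 = 56
  Rossi: 12·3 + 2·2 + 4·0 + 6·1 + 13·3 = 85
  Okafor: 12·1 + 2·1 + 4·3 + 6·0 + 13·2 = 52
  Singh: 12·0 + 2·0 + 4·1 + 6·2 + 13·1 = 29
Rossi has the highest total.

Rossi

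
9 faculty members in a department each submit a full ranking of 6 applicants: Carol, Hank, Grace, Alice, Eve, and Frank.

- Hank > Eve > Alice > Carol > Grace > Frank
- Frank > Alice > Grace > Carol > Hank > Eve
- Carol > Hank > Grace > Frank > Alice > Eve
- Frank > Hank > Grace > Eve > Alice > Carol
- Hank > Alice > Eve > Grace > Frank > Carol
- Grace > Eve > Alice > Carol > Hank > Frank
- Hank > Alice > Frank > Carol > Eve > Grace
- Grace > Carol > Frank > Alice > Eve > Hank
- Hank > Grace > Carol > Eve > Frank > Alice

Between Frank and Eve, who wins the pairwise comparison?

Ballots ranking Frank above Eve: 5.
Ballots ranking Eve above Frank: 4.
Frank wins the head-to-head, 5–4.

Frank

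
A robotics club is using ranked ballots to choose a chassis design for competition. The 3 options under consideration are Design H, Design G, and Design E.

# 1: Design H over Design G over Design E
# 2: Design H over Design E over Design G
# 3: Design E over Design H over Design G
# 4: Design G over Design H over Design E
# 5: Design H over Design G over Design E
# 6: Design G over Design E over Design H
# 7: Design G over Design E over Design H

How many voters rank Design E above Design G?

2

Ballots ranking Design E above Design G: 2.
Ballots ranking Design G above Design E: 5.
So 2 of 7 voters prefer Design E to Design G.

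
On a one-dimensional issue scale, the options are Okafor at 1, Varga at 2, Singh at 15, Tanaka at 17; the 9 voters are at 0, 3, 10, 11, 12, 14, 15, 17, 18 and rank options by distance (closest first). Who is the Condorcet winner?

With single-peaked preferences on a line, the Condorcet winner is the candidate closest to the median voter.
The median voter (position 12) is closest to Singh at 15.
Check: Singh vs Varga — voters closer to Singh: 7 of 9.

Singh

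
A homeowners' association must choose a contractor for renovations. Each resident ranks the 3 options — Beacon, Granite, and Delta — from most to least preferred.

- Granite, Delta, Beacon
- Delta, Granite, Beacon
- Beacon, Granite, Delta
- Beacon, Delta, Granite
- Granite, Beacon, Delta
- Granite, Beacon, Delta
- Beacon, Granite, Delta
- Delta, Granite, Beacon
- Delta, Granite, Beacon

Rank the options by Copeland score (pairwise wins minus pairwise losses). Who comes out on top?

Granite

Pairwise results:
  Beacon vs Granite: Granite wins 6–3.
  Beacon vs Delta: Beacon wins 5–4.
  Granite vs Delta: Granite wins 5–4.
Copeland scores (wins − losses):
  Beacon: 1 − 1 = 0
  Granite: 2 − 0 = 2
  Delta: 0 − 2 = -2
Granite has the best Copeland score.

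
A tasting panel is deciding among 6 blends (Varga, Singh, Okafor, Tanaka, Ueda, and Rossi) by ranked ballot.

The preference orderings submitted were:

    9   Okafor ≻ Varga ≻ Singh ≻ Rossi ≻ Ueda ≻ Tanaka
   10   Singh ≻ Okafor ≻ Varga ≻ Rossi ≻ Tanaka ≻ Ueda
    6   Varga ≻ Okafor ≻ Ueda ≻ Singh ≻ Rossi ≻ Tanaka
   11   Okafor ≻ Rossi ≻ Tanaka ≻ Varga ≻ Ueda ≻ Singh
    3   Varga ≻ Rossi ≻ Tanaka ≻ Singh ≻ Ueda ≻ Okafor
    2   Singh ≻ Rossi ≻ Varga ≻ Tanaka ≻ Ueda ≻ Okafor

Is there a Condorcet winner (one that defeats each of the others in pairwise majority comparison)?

Head-to-head results (41 voters total):
Varga vs Singh: Varga wins 29–12.
Varga vs Okafor: Okafor wins 30–11.
Varga vs Tanaka: Varga wins 30–11.
Varga vs Ueda: Varga wins 41–0.
Varga vs Rossi: Varga wins 28–13.
Singh vs Okafor: Okafor wins 26–15.
Singh vs Tanaka: Singh wins 27–14.
Singh vs Ueda: Singh wins 24–17.
Singh vs Rossi: Singh wins 27–14.
Okafor vs Tanaka: Okafor wins 36–5.
Okafor vs Ueda: Okafor wins 36–5.
Okafor vs Rossi: Okafor wins 36–5.
Tanaka vs Ueda: Tanaka wins 26–15.
Tanaka vs Rossi: Rossi wins 41–0.
Ueda vs Rossi: Rossi wins 35–6.
Okafor beats each rival — Varga (30–11), Singh (26–15), Tanaka (36–5), Ueda (36–5), Rossi (36–5) — so Okafor is the Condorcet winner.

Yes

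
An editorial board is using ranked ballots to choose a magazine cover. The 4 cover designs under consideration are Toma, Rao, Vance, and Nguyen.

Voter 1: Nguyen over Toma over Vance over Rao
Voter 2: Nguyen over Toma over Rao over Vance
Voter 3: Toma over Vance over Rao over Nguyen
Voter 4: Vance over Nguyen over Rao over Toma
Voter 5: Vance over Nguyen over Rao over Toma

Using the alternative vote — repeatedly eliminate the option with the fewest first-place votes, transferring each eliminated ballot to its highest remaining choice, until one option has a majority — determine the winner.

Round 1: Vance 2, Nguyen 2, Toma 1, Rao 0. Rao has the fewest and is eliminated.
Round 2: Vance 2, Nguyen 2, Toma 1. Toma has the fewest and is eliminated.
Round 3: Vance 3, Nguyen 2. Vance has a majority.

Vance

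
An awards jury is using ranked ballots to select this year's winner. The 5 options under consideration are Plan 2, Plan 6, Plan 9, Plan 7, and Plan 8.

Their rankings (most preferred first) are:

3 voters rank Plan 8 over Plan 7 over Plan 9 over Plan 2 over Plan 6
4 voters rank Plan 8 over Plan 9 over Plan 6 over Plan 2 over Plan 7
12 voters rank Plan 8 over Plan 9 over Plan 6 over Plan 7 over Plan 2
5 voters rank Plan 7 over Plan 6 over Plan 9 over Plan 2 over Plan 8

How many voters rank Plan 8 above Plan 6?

19

Ballots ranking Plan 8 above Plan 6: 3+4+12 = 19.
Ballots ranking Plan 6 above Plan 8: 5.
So 19 of 24 voters prefer Plan 8 to Plan 6.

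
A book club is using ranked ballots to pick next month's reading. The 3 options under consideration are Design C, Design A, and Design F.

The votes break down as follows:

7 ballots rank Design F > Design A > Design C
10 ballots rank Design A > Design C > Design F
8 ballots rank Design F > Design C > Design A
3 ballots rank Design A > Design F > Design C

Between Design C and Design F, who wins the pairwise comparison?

Ballots ranking Design C above Design F: 10.
Ballots ranking Design F above Design C: 7+8+3 = 18.
Design F wins the head-to-head, 18–10.

Design F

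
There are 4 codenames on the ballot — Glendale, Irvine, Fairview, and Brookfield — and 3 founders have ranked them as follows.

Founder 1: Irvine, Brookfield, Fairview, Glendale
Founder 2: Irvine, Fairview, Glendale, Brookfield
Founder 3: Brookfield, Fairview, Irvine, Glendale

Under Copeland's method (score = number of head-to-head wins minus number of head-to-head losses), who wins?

Pairwise results:
  Glendale vs Irvine: Irvine wins 3–0.
  Glendale vs Fairview: Fairview wins 3–0.
  Glendale vs Brookfield: Brookfield wins 2–1.
  Irvine vs Fairview: Irvine wins 2–1.
  Irvine vs Brookfield: Irvine wins 2–1.
  Fairview vs Brookfield: Brookfield wins 2–1.
Copeland scores (wins − losses):
  Glendale: 0 − 3 = -3
  Irvine: 3 − 0 = 3
  Fairview: 1 − 2 = -1
  Brookfield: 2 − 1 = 1
Irvine has the best Copeland score.

Irvine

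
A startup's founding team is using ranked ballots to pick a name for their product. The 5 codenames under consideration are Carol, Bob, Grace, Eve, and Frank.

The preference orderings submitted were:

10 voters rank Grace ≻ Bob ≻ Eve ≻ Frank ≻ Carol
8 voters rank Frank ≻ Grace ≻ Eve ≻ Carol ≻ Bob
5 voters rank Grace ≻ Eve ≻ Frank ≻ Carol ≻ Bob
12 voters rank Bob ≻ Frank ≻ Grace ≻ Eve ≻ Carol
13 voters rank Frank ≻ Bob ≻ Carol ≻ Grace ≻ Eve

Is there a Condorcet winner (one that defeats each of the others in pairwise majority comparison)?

Head-to-head results (48 voters total):
Carol vs Bob: Bob wins 35–13.
Carol vs Grace: Grace wins 35–13.
Carol vs Eve: Eve wins 35–13.
Carol vs Frank: Frank wins 48–0.
Bob vs Grace: Bob wins 25–23.
Bob vs Eve: Bob wins 35–13.
Bob vs Frank: Frank wins 26–22.
Grace vs Eve: Grace wins 48–0.
Grace vs Frank: Frank wins 33–15.
Eve vs Frank: Frank wins 33–15.
Frank beats each rival — Carol (48–0), Bob (26–22), Grace (33–15), Eve (33–15) — so Frank is the Condorcet winner.

Yes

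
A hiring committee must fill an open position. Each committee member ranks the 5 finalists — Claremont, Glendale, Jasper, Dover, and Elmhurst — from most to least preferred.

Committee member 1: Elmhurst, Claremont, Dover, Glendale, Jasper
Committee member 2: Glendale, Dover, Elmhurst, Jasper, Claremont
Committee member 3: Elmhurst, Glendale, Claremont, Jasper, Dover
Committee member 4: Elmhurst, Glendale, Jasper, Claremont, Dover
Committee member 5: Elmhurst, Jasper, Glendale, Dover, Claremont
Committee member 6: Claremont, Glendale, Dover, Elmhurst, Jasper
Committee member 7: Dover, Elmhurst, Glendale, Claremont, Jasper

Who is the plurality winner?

First-place vote totals:
  Claremont: 1
  Glendale: 1
  Jasper: 0
  Dover: 1
  Elmhurst: 4
Elmhurst has the most first-place votes.

Elmhurst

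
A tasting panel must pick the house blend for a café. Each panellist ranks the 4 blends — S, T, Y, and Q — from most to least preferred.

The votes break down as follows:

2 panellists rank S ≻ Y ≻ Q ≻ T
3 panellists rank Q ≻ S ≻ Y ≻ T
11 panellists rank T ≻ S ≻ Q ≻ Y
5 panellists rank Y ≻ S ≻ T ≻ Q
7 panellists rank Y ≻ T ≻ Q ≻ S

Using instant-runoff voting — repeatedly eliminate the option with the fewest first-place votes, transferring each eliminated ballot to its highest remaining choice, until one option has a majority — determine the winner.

Y

Round 1: Y 12, T 11, Q 3, S 2. S has the fewest and is eliminated.
Round 2: Y 14, T 11, Q 3. Q has the fewest and is eliminated.
Round 3: Y 17, T 11. Y has a majority.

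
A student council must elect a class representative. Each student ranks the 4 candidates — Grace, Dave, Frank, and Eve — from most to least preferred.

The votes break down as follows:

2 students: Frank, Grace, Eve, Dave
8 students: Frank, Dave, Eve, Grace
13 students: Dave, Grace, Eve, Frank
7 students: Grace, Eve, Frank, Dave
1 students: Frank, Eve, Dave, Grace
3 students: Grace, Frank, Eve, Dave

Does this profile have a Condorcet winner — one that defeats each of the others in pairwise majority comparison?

Head-to-head results (34 voters total):
Grace vs Dave: Dave wins 22–12.
Grace vs Frank: Grace wins 23–11.
Grace vs Eve: Grace wins 25–9.
Dave vs Frank: Frank wins 21–13.
Dave vs Eve: Dave wins 21–13.
Frank vs Eve: Eve wins 20–14.
No candidate beats all others: Grace beats Frank beats Dave beats Grace, a majority cycle.

No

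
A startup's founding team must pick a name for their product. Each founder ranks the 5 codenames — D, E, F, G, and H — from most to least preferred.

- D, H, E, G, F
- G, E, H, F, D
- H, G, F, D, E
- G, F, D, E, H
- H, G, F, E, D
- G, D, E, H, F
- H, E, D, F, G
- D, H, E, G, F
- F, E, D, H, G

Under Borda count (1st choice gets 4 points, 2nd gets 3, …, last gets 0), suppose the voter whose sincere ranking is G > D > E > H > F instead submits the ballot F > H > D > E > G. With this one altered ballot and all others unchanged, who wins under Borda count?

H

Borda totals with the altered ballot: D 17, E 16, F 17, G 16, H 24.
The winner is unchanged: still H.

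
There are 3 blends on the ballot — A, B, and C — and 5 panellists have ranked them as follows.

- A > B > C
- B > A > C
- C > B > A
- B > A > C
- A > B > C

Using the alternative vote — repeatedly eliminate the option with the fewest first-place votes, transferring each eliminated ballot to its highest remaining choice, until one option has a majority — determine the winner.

Round 1: A 2, B 2, C 1. C has the fewest and is eliminated.
Round 2: B 3, A 2. B has a majority.

B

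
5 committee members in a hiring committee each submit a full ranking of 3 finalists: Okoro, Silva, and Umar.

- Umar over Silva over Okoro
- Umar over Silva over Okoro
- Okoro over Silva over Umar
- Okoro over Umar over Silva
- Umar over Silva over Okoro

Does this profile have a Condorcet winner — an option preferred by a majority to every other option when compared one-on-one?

Yes

Head-to-head results (5 voters total):
Okoro vs Silva: Silva wins 3–2.
Okoro vs Umar: Umar wins 3–2.
Silva vs Umar: Umar wins 4–1.
Umar beats each rival — Okoro (3–2), Silva (4–1) — so Umar is the Condorcet winner.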